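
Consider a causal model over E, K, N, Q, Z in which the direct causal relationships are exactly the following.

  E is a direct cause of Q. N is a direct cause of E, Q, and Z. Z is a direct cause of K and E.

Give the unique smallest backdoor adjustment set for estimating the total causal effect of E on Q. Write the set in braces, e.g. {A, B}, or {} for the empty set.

Variables eligible for adjustment (non-descendants of E, excluding E and Q): {K, N, Z}.
Backdoor paths from E to Q:
  P1: E <- N -> Q
  P2: E <- Z <- N -> Q
The empty set is not sufficient: P1 (E <- N -> Q) has no collider blocking it and no conditioned non-collider, so it is open.
Try {N}:
  P1: blocked at fork node N ∈ conditioning set.
  P2: blocked at fork node N ∈ conditioning set.
{N} contains no descendant of E and blocks every backdoor path.
No other singleton works — e.g. {Z} leaves P1 open — so {N} is the unique smallest valid adjustment set.

{N}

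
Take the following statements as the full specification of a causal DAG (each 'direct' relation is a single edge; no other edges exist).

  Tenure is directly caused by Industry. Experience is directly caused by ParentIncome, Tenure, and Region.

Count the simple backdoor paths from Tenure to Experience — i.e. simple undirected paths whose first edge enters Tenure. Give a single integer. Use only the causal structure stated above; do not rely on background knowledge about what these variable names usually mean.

0

A backdoor path from Tenure to Experience is any simple undirected path whose first edge points into Tenure (i.e. leaves Tenure via a parent).
Parents of Tenure: {Industry}.
No simple path from any parent of Tenure reaches Experience without revisiting Tenure, so there are no backdoor paths.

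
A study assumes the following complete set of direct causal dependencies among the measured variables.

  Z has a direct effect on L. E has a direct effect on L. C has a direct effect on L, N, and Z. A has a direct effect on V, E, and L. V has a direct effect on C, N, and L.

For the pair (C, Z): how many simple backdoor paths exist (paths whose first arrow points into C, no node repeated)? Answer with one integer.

A backdoor path from C to Z is any simple undirected path whose first edge points into C (i.e. leaves C via a parent).
Parents of C: {V}.
Enumerating:
  P1: C <- V <- A -> E -> L <- Z
  P2: C <- V <- A -> L <- Z
  P3: C <- V -> L <- Z
That exhausts the simple backdoor paths. Count: 3.

3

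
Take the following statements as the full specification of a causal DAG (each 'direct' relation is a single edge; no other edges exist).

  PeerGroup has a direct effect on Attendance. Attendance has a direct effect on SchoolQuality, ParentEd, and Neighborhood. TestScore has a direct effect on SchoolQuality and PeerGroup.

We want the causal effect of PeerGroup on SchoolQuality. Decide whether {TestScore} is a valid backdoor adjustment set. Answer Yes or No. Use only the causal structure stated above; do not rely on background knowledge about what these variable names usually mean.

Backdoor paths from PeerGroup to SchoolQuality (paths whose first edge points into PeerGroup):
  P1: PeerGroup <- TestScore -> SchoolQuality
Condition 1 (no descendant of PeerGroup in the set): holds — descendants of PeerGroup are {Attendance, Neighborhood, ParentEd, SchoolQuality}; none are in {TestScore}.
Condition 2 (every backdoor path blocked by {TestScore}):
  P1: blocked at fork node TestScore ∈ conditioning set.
{TestScore} satisfies the backdoor criterion.

Yes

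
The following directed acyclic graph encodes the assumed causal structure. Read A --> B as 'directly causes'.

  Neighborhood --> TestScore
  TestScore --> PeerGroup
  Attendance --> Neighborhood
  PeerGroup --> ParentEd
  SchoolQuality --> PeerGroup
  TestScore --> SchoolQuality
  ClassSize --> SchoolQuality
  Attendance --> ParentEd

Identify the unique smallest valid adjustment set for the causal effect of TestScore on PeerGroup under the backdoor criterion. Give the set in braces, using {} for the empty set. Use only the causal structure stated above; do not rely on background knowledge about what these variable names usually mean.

{}

Variables eligible for adjustment (non-descendants of TestScore, excluding TestScore and PeerGroup): {Attendance, ClassSize, Neighborhood}.
Backdoor paths from TestScore to PeerGroup:
  P1: TestScore <- Neighborhood <- Attendance -> ParentEd <- PeerGroup
Each backdoor path contains an unconditioned collider, so every path is already blocked with the empty conditioning set:
  P1: blocked at collider ParentEd (neither it nor any descendant is in the conditioning set).
The empty set is therefore the unique smallest valid set.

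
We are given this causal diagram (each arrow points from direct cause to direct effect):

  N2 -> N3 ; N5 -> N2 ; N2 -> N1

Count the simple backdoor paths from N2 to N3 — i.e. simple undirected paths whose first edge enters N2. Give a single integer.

0

A backdoor path from N2 to N3 is any simple undirected path whose first edge points into N2 (i.e. leaves N2 via a parent).
Parents of N2: {N5}.
No simple path from any parent of N2 reaches N3 without revisiting N2, so there are no backdoor paths.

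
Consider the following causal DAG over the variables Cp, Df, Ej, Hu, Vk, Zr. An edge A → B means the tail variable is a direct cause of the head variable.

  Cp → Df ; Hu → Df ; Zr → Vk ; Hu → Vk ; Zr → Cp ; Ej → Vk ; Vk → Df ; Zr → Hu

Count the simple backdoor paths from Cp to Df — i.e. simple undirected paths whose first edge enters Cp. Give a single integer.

4

A backdoor path from Cp to Df is any simple undirected path whose first edge points into Cp (i.e. leaves Cp via a parent).
Parents of Cp: {Zr}.
Enumerating:
  P1: Cp <- Zr -> Hu -> Vk -> Df
  P2: Cp <- Zr -> Hu -> Df
  P3: Cp <- Zr -> Vk <- Hu -> Df
  P4: Cp <- Zr -> Vk -> Df
That exhausts the simple backdoor paths. Count: 4.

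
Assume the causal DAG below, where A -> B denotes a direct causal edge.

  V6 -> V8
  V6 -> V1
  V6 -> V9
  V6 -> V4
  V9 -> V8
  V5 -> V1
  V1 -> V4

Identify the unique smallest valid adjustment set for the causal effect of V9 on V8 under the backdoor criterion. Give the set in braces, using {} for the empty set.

Variables eligible for adjustment (non-descendants of V9, excluding V9 and V8): {V1, V4, V5, V6}.
Backdoor paths from V9 to V8:
  P1: V9 <- V6 -> V8
The empty set is not sufficient: P1 (V9 <- V6 -> V8) has no collider blocking it and no conditioned non-collider, so it is open.
Try {V6}:
  P1: blocked at fork node V6 ∈ conditioning set.
{V6} contains no descendant of V9 and blocks every backdoor path.
No other singleton works — e.g. {V5} leaves P1 open — so {V6} is the unique smallest valid adjustment set.

{V6}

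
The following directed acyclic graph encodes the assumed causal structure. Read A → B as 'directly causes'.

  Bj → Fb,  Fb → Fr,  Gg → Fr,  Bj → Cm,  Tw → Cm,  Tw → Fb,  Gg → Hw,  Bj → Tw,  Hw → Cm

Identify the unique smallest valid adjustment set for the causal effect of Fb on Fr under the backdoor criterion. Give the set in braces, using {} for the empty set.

{}

Variables eligible for adjustment (non-descendants of Fb, excluding Fb and Fr): {Bj, Cm, Gg, Hw, Tw}.
Backdoor paths from Fb to Fr:
  P1: Fb <- Bj -> Tw -> Cm <- Hw <- Gg -> Fr
  P2: Fb <- Bj -> Cm <- Hw <- Gg -> Fr
  P3: Fb <- Tw <- Bj -> Cm <- Hw <- Gg -> Fr
  P4: Fb <- Tw -> Cm <- Hw <- Gg -> Fr
Each backdoor path contains an unconditioned collider, so every path is already blocked with the empty conditioning set:
  P1: blocked at collider Cm (neither it nor any descendant is in the conditioning set).
  P2: blocked at collider Cm (neither it nor any descendant is in the conditioning set).
  P3: blocked at collider Cm (neither it nor any descendant is in the conditioning set).
  P4: blocked at collider Cm (neither it nor any descendant is in the conditioning set).
The empty set is therefore the unique smallest valid set.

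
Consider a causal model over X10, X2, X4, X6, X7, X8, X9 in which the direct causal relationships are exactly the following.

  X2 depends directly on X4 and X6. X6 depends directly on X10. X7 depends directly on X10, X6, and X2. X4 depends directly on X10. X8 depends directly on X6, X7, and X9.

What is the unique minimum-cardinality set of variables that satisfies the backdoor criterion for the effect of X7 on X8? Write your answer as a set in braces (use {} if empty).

{X6}

Variables eligible for adjustment (non-descendants of X7, excluding X7 and X8): {X10, X2, X4, X6, X9}.
Backdoor paths from X7 to X8:
  P1: X7 <- X10 -> X6 -> X8
  P2: X7 <- X10 -> X4 -> X2 <- X6 -> X8
  P3: X7 <- X6 -> X8
  P4: X7 <- X2 <- X6 -> X8
  P5: X7 <- X2 <- X4 <- X10 -> X6 -> X8
The empty set is not sufficient: P1 (X7 <- X10 -> X6 -> X8) has no collider blocking it and no conditioned non-collider, so it is open.
Try {X6}:
  P1: blocked at chain node X6 ∈ conditioning set.
  P2: blocked at collider X2 (neither it nor any descendant is in the conditioning set).
  P3: blocked at fork node X6 ∈ conditioning set.
  P4: blocked at fork node X6 ∈ conditioning set.
  P5: blocked at chain node X6 ∈ conditioning set.
{X6} contains no descendant of X7 and blocks every backdoor path.
No other singleton works — e.g. {X9} leaves P1 open — so {X6} is the unique smallest valid adjustment set.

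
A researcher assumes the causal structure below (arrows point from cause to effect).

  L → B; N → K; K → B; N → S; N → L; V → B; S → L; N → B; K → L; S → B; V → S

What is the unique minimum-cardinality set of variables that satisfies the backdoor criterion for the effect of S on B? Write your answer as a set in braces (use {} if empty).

{N, V}

Variables eligible for adjustment (non-descendants of S, excluding S and B): {K, N, V}.
Backdoor paths from S to B:
  P1: S <- V -> B
  P2: S <- N -> K -> L -> B
  P3: S <- N -> K -> B
  P4: S <- N -> L <- K -> B
  P5: S <- N -> L -> B
  P6: S <- N -> B
The empty set is not sufficient: P1 (S <- V -> B) has no collider blocking it and no conditioned non-collider, so it is open.
Try {N, V}:
  P1: blocked at fork node V ∈ conditioning set.
  P2: blocked at fork node N ∈ conditioning set.
  P3: blocked at fork node N ∈ conditioning set.
  P4: blocked at fork node N ∈ conditioning set.
  P5: blocked at fork node N ∈ conditioning set.
  P6: blocked at fork node N ∈ conditioning set.
{N, V} contains no descendant of S and blocks every backdoor path.
Every element of {N, V} is needed (dropping N leaves P2 open; dropping V leaves P1 open), so no proper subset is valid.
Among all size-2 subsets of the eligible variables, only {N, V} blocks every backdoor path, so it is the unique smallest valid adjustment set.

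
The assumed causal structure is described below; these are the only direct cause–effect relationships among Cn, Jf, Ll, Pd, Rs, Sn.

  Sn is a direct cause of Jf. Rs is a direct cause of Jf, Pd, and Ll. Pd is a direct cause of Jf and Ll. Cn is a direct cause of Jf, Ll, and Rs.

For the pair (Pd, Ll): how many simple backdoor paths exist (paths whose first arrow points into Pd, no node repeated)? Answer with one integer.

3

A backdoor path from Pd to Ll is any simple undirected path whose first edge points into Pd (i.e. leaves Pd via a parent).
Parents of Pd: {Rs}.
Enumerating:
  P1: Pd <- Rs <- Cn -> Ll
  P2: Pd <- Rs -> Ll
  P3: Pd <- Rs -> Jf <- Cn -> Ll
That exhausts the simple backdoor paths. Count: 3.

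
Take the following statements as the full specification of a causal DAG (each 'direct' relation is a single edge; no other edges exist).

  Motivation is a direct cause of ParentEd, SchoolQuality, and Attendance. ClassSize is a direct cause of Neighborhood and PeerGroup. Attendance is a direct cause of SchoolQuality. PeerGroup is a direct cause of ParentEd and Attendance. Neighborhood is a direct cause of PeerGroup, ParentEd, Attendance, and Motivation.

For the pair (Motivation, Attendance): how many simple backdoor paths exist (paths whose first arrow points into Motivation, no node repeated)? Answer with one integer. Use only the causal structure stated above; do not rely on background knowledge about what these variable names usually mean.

A backdoor path from Motivation to Attendance is any simple undirected path whose first edge points into Motivation (i.e. leaves Motivation via a parent).
Parents of Motivation: {Neighborhood}.
Enumerating:
  P1: Motivation <- Neighborhood <- ClassSize -> PeerGroup -> Attendance
  P2: Motivation <- Neighborhood -> PeerGroup -> Attendance
  P3: Motivation <- Neighborhood -> Attendance
  P4: Motivation <- Neighborhood -> ParentEd <- PeerGroup -> Attendance
That exhausts the simple backdoor paths. Count: 4.

4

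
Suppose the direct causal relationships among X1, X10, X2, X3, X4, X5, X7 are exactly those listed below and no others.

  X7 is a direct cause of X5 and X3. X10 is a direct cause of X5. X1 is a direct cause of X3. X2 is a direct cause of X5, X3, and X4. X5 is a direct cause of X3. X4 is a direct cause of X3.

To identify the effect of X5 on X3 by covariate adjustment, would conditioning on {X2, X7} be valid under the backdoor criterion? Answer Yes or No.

Backdoor paths from X5 to X3 (paths whose first edge points into X5):
  P1: X5 <- X2 -> X4 -> X3
  P2: X5 <- X2 -> X3
  P3: X5 <- X7 -> X3
Condition 1 (no descendant of X5 in the set): holds — descendants of X5 are {X3}; none are in {X2, X7}.
Condition 2 (every backdoor path blocked by {X2, X7}):
  P1: blocked at fork node X2 ∈ conditioning set.
  P2: blocked at fork node X2 ∈ conditioning set.
  P3: blocked at fork node X7 ∈ conditioning set.
{X2, X7} satisfies the backdoor criterion.

Yes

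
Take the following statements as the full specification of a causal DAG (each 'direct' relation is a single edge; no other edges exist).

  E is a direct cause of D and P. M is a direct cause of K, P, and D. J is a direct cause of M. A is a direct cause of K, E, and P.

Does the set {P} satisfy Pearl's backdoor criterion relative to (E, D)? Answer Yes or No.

No

Backdoor paths from E to D (paths whose first edge points into E):
  P1: E <- A -> K <- M -> D
  P2: E <- A -> P <- M -> D
Condition 1 (no descendant of E in the set): FAILS — P is a descendant of E.
Condition 2 (every backdoor path blocked by {P}):
  P1: blocked at collider K (neither it nor any descendant is in the conditioning set).
  P2: open — collider(s) P are conditioned on (or have a conditioned descendant) and no non-collider on the path is in the set.
{P} does not satisfy the backdoor criterion.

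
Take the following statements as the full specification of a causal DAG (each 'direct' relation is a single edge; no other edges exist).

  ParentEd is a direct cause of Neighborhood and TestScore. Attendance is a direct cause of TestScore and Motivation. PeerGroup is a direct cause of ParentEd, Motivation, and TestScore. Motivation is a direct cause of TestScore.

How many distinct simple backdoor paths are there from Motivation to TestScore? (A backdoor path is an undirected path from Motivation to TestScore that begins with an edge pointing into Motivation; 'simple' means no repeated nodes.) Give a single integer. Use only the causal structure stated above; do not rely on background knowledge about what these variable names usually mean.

A backdoor path from Motivation to TestScore is any simple undirected path whose first edge points into Motivation (i.e. leaves Motivation via a parent).
Parents of Motivation: {Attendance, PeerGroup}.
Enumerating:
  P1: Motivation <- Attendance -> TestScore
  P2: Motivation <- PeerGroup -> ParentEd -> TestScore
  P3: Motivation <- PeerGroup -> TestScore
That exhausts the simple backdoor paths. Count: 3.

3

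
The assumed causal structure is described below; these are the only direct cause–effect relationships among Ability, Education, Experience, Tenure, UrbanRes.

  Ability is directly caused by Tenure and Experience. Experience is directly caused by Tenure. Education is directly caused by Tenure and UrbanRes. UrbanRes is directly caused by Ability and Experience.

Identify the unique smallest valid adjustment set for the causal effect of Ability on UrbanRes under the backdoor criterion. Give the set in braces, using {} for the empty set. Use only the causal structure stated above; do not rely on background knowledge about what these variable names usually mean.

Variables eligible for adjustment (non-descendants of Ability, excluding Ability and UrbanRes): {Experience, Tenure}.
Backdoor paths from Ability to UrbanRes:
  P1: Ability <- Tenure -> Experience -> UrbanRes
  P2: Ability <- Tenure -> Education <- UrbanRes
  P3: Ability <- Experience <- Tenure -> Education <- UrbanRes
  P4: Ability <- Experience -> UrbanRes
The empty set is not sufficient: P1 (Ability <- Tenure -> Experience -> UrbanRes) has no collider blocking it and no conditioned non-collider, so it is open.
Try {Experience}:
  P1: blocked at chain node Experience ∈ conditioning set.
  P2: blocked at collider Education (neither it nor any descendant is in the conditioning set).
  P3: blocked at chain node Experience ∈ conditioning set.
  P4: blocked at fork node Experience ∈ conditioning set.
{Experience} contains no descendant of Ability and blocks every backdoor path.
No other singleton works — e.g. {Tenure} leaves P4 open — so {Experience} is the unique smallest valid adjustment set.

{Experience}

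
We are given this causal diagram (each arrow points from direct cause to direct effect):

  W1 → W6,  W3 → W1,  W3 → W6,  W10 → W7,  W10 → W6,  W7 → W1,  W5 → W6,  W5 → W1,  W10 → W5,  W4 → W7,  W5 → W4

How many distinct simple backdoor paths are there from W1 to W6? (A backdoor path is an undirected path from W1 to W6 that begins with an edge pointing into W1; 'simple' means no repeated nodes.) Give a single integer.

A backdoor path from W1 to W6 is any simple undirected path whose first edge points into W1 (i.e. leaves W1 via a parent).
Parents of W1: {W3, W5, W7}.
Enumerating:
  P1: W1 <- W5 <- W10 -> W6
  P2: W1 <- W5 -> W4 -> W7 <- W10 -> W6
  P3: W1 <- W5 -> W6
  P4: W1 <- W3 -> W6
  P5: W1 <- W7 <- W10 -> W5 -> W6
  P6: W1 <- W7 <- W10 -> W6
  P7: W1 <- W7 <- W4 <- W5 <- W10 -> W6
  P8: W1 <- W7 <- W4 <- W5 -> W6
That exhausts the simple backdoor paths. Count: 8.

8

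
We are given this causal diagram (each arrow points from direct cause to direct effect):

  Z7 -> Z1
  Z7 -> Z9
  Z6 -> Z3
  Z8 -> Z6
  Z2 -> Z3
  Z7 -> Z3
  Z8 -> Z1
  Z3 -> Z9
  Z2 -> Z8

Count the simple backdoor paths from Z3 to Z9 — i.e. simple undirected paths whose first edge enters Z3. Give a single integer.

3

A backdoor path from Z3 to Z9 is any simple undirected path whose first edge points into Z3 (i.e. leaves Z3 via a parent).
Parents of Z3: {Z2, Z6, Z7}.
Enumerating:
  P1: Z3 <- Z2 -> Z8 -> Z1 <- Z7 -> Z9
  P2: Z3 <- Z7 -> Z9
  P3: Z3 <- Z6 <- Z8 -> Z1 <- Z7 -> Z9
That exhausts the simple backdoor paths. Count: 3.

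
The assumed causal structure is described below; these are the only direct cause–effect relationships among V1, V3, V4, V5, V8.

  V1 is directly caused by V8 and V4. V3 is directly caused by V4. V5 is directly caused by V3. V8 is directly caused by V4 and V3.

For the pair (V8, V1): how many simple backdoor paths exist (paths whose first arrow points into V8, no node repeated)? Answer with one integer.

2

A backdoor path from V8 to V1 is any simple undirected path whose first edge points into V8 (i.e. leaves V8 via a parent).
Parents of V8: {V3, V4}.
Enumerating:
  P1: V8 <- V4 -> V1
  P2: V8 <- V3 <- V4 -> V1
That exhausts the simple backdoor paths. Count: 2.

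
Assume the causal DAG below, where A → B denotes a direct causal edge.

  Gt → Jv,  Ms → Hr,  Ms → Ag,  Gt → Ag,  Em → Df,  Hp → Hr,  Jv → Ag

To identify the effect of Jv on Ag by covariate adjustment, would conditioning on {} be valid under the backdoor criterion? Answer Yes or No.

Backdoor paths from Jv to Ag (paths whose first edge points into Jv):
  P1: Jv <- Gt -> Ag
Condition 1 (no descendant of Jv in the set): holds — descendants of Jv are {Ag}; none are in {}.
Condition 2 (every backdoor path blocked by {}):
  P1: open — no interior node is in the conditioning set.
{} does not satisfy the backdoor criterion.

No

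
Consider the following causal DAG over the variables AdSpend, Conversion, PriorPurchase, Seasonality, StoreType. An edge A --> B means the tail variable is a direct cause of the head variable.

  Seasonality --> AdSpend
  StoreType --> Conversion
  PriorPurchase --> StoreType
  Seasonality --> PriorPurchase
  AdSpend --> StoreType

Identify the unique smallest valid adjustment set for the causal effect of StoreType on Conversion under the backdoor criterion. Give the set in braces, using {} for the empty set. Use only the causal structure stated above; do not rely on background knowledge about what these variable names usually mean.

{}

Variables eligible for adjustment (non-descendants of StoreType, excluding StoreType and Conversion): {AdSpend, PriorPurchase, Seasonality}.
Backdoor paths from StoreType to Conversion:
  (none)
With no backdoor paths the empty set already satisfies the criterion, and it is trivially minimal.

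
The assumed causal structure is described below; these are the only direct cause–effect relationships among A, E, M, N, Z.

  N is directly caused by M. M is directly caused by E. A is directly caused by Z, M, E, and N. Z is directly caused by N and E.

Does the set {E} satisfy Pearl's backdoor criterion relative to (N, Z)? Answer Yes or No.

Backdoor paths from N to Z (paths whose first edge points into N):
  P1: N <- M <- E -> Z
  P2: N <- M <- E -> A <- Z
  P3: N <- M -> A <- E -> Z
  P4: N <- M -> A <- Z
Condition 1 (no descendant of N in the set): holds — descendants of N are {A, Z}; none are in {E}.
Condition 2 (every backdoor path blocked by {E}):
  P1: blocked at fork node E ∈ conditioning set.
  P2: blocked at fork node E ∈ conditioning set.
  P3: blocked at collider A (neither it nor any descendant is in the conditioning set).
  P4: blocked at collider A (neither it nor any descendant is in the conditioning set).
{E} satisfies the backdoor criterion.

Yes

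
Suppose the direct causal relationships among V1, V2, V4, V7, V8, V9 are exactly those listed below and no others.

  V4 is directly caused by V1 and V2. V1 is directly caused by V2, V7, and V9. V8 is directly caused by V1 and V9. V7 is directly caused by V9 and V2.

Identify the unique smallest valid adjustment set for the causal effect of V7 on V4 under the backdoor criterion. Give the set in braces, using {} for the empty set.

{V2, V9}

Variables eligible for adjustment (non-descendants of V7, excluding V7 and V4): {V2, V9}.
Backdoor paths from V7 to V4:
  P1: V7 <- V2 -> V1 -> V4
  P2: V7 <- V2 -> V4
  P3: V7 <- V9 -> V1 <- V2 -> V4
  P4: V7 <- V9 -> V1 -> V4
  P5: V7 <- V9 -> V8 <- V1 <- V2 -> V4
  P6: V7 <- V9 -> V8 <- V1 -> V4
The empty set is not sufficient: P1 (V7 <- V2 -> V1 -> V4) has no collider blocking it and no conditioned non-collider, so it is open.
Try {V2, V9}:
  P1: blocked at fork node V2 ∈ conditioning set.
  P2: blocked at fork node V2 ∈ conditioning set.
  P3: blocked at fork node V9 ∈ conditioning set.
  P4: blocked at fork node V9 ∈ conditioning set.
  P5: blocked at fork node V9 ∈ conditioning set.
  P6: blocked at fork node V9 ∈ conditioning set.
{V2, V9} contains no descendant of V7 and blocks every backdoor path.
Every element of {V2, V9} is needed (dropping V2 leaves P1 open; dropping V9 leaves P4 open), so no proper subset is valid.
Among all size-2 subsets of the eligible variables, only {V2, V9} blocks every backdoor path, so it is the unique smallest valid adjustment set.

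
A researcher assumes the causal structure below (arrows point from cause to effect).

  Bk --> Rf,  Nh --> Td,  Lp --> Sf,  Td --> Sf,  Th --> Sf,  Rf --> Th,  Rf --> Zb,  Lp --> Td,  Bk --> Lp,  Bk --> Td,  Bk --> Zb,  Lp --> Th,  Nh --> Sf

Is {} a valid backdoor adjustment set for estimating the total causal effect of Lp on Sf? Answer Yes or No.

No

Backdoor paths from Lp to Sf (paths whose first edge points into Lp):
  P1: Lp <- Bk -> Rf -> Th -> Sf
  P2: Lp <- Bk -> Zb <- Rf -> Th -> Sf
  P3: Lp <- Bk -> Td <- Nh -> Sf
  P4: Lp <- Bk -> Td -> Sf
Condition 1 (no descendant of Lp in the set): holds — descendants of Lp are {Sf, Td, Th}; none are in {}.
Condition 2 (every backdoor path blocked by {}):
  P1: open — no interior node is in the conditioning set.
  P2: blocked at collider Zb (neither it nor any descendant is in the conditioning set).
  P3: blocked at collider Td (neither it nor any descendant is in the conditioning set).
  P4: open — no interior node is in the conditioning set.
{} does not satisfy the backdoor criterion.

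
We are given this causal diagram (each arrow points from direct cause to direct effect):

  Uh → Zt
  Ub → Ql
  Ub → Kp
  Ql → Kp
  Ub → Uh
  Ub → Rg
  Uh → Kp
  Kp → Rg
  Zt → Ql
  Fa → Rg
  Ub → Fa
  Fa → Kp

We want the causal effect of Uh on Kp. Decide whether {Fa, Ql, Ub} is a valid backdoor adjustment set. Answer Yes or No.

Backdoor paths from Uh to Kp (paths whose first edge points into Uh):
  P1: Uh <- Ub -> Fa -> Kp
  P2: Uh <- Ub -> Fa -> Rg <- Kp
  P3: Uh <- Ub -> Ql -> Kp
  P4: Uh <- Ub -> Kp
  P5: Uh <- Ub -> Rg <- Fa -> Kp
  P6: Uh <- Ub -> Rg <- Kp
Condition 1 (no descendant of Uh in the set): FAILS — Ql is a descendant of Uh.
Condition 2 (every backdoor path blocked by {Fa, Ql, Ub}):
  P1: blocked at fork node Ub ∈ conditioning set.
  P2: blocked at fork node Ub ∈ conditioning set.
  P3: blocked at fork node Ub ∈ conditioning set.
  P4: blocked at fork node Ub ∈ conditioning set.
  P5: blocked at fork node Ub ∈ conditioning set.
  P6: blocked at fork node Ub ∈ conditioning set.
{Fa, Ql, Ub} does not satisfy the backdoor criterion.

No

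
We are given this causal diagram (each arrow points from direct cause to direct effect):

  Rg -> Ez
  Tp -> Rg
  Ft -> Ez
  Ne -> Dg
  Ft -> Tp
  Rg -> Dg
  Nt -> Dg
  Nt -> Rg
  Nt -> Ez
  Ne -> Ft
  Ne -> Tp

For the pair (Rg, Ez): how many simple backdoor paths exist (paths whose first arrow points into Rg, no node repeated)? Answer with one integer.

A backdoor path from Rg to Ez is any simple undirected path whose first edge points into Rg (i.e. leaves Rg via a parent).
Parents of Rg: {Nt, Tp}.
Enumerating:
  P1: Rg <- Nt -> Dg <- Ne -> Ft -> Ez
  P2: Rg <- Nt -> Dg <- Ne -> Tp <- Ft -> Ez
  P3: Rg <- Nt -> Ez
  P4: Rg <- Tp <- Ne -> Ft -> Ez
  P5: Rg <- Tp <- Ne -> Dg <- Nt -> Ez
  P6: Rg <- Tp <- Ft <- Ne -> Dg <- Nt -> Ez
  P7: Rg <- Tp <- Ft -> Ez
That exhausts the simple backdoor paths. Count: 7.

7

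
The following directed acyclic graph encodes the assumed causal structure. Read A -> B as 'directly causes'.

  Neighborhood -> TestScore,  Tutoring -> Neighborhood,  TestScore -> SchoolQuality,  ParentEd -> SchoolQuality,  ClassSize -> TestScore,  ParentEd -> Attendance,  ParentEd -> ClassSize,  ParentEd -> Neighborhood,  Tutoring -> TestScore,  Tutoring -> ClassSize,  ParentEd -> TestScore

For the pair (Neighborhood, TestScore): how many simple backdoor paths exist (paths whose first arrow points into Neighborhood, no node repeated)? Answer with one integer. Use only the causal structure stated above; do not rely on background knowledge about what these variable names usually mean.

A backdoor path from Neighborhood to TestScore is any simple undirected path whose first edge points into Neighborhood (i.e. leaves Neighborhood via a parent).
Parents of Neighborhood: {ParentEd, Tutoring}.
Enumerating:
  P1: Neighborhood <- Tutoring -> ClassSize <- ParentEd -> TestScore
  P2: Neighborhood <- Tutoring -> ClassSize <- ParentEd -> SchoolQuality <- TestScore
  P3: Neighborhood <- Tutoring -> ClassSize -> TestScore
  P4: Neighborhood <- Tutoring -> TestScore
  P5: Neighborhood <- ParentEd -> ClassSize <- Tutoring -> TestScore
  P6: Neighborhood <- ParentEd -> ClassSize -> TestScore
  P7: Neighborhood <- ParentEd -> TestScore
  P8: Neighborhood <- ParentEd -> SchoolQuality <- TestScore
That exhausts the simple backdoor paths. Count: 8.

8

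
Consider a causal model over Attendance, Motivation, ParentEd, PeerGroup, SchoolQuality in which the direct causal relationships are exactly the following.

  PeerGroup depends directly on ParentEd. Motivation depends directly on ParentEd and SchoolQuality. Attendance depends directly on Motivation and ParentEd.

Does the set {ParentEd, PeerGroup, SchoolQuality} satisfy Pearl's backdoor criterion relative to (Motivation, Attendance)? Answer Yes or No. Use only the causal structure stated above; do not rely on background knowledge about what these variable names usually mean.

Backdoor paths from Motivation to Attendance (paths whose first edge points into Motivation):
  P1: Motivation <- ParentEd -> Attendance
Condition 1 (no descendant of Motivation in the set): holds — descendants of Motivation are {Attendance}; none are in {ParentEd, PeerGroup, SchoolQuality}.
Condition 2 (every backdoor path blocked by {ParentEd, PeerGroup, SchoolQuality}):
  P1: blocked at fork node ParentEd ∈ conditioning set.
{ParentEd, PeerGroup, SchoolQuality} satisfies the backdoor criterion.

Yes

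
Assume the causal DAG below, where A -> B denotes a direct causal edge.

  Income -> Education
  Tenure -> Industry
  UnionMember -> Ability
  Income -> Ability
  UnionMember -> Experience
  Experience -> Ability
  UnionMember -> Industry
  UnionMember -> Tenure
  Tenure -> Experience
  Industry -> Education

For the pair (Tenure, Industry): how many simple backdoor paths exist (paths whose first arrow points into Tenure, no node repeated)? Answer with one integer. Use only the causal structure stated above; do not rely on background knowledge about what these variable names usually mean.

A backdoor path from Tenure to Industry is any simple undirected path whose first edge points into Tenure (i.e. leaves Tenure via a parent).
Parents of Tenure: {UnionMember}.
Enumerating:
  P1: Tenure <- UnionMember -> Industry
  P2: Tenure <- UnionMember -> Experience -> Ability <- Income -> Education <- Industry
  P3: Tenure <- UnionMember -> Ability <- Income -> Education <- Industry
That exhausts the simple backdoor paths. Count: 3.

3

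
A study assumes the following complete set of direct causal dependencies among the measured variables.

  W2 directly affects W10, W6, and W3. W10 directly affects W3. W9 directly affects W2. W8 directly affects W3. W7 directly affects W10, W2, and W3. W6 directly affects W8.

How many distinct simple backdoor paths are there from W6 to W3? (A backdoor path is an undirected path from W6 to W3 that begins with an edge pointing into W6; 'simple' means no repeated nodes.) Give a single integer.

A backdoor path from W6 to W3 is any simple undirected path whose first edge points into W6 (i.e. leaves W6 via a parent).
Parents of W6: {W2}.
Enumerating:
  P1: W6 <- W2 <- W7 -> W10 -> W3
  P2: W6 <- W2 <- W7 -> W3
  P3: W6 <- W2 -> W10 <- W7 -> W3
  P4: W6 <- W2 -> W10 -> W3
  P5: W6 <- W2 -> W3
That exhausts the simple backdoor paths. Count: 5.

5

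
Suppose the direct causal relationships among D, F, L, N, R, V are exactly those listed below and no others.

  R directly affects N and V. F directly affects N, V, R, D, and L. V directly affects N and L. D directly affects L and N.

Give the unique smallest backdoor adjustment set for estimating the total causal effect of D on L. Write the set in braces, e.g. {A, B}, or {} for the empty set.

Variables eligible for adjustment (non-descendants of D, excluding D and L): {F, R, V}.
Backdoor paths from D to L:
  P1: D <- F -> R -> V -> L
  P2: D <- F -> R -> N <- V -> L
  P3: D <- F -> V -> L
  P4: D <- F -> N <- R -> V -> L
  P5: D <- F -> N <- V -> L
  P6: D <- F -> L
The empty set is not sufficient: P1 (D <- F -> R -> V -> L) has no collider blocking it and no conditioned non-collider, so it is open.
Try {F}:
  P1: blocked at fork node F ∈ conditioning set.
  P2: blocked at fork node F ∈ conditioning set.
  P3: blocked at fork node F ∈ conditioning set.
  P4: blocked at fork node F ∈ conditioning set.
  P5: blocked at fork node F ∈ conditioning set.
  P6: blocked at fork node F ∈ conditioning set.
{F} contains no descendant of D and blocks every backdoor path.
No other singleton works — e.g. {R} leaves P3 open — so {F} is the unique smallest valid adjustment set.

{F}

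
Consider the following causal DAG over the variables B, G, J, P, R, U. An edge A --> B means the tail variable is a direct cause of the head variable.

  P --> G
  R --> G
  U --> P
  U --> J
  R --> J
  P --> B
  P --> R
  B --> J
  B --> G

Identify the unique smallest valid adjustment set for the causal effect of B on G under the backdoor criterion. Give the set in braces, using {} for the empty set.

Variables eligible for adjustment (non-descendants of B, excluding B and G): {P, R, U}.
Backdoor paths from B to G:
  P1: B <- P <- U -> J <- R -> G
  P2: B <- P -> R -> G
  P3: B <- P -> G
The empty set is not sufficient: P2 (B <- P -> R -> G) has no collider blocking it and no conditioned non-collider, so it is open.
Try {P}:
  P1: blocked at chain node P ∈ conditioning set.
  P2: blocked at fork node P ∈ conditioning set.
  P3: blocked at fork node P ∈ conditioning set.
{P} contains no descendant of B and blocks every backdoor path.
No other singleton works — e.g. {U} leaves P2 open — so {P} is the unique smallest valid adjustment set.

{P}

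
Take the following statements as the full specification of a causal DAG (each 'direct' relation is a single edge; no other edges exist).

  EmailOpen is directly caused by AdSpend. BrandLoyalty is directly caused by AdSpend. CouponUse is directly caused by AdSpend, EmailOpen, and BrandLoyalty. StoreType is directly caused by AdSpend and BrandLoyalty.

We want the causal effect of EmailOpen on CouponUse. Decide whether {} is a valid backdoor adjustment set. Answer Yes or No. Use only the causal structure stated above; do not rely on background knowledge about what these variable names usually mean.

No

Backdoor paths from EmailOpen to CouponUse (paths whose first edge points into EmailOpen):
  P1: EmailOpen <- AdSpend -> BrandLoyalty -> CouponUse
  P2: EmailOpen <- AdSpend -> StoreType <- BrandLoyalty -> CouponUse
  P3: EmailOpen <- AdSpend -> CouponUse
Condition 1 (no descendant of EmailOpen in the set): holds — descendants of EmailOpen are {CouponUse}; none are in {}.
Condition 2 (every backdoor path blocked by {}):
  P1: open — no interior node is in the conditioning set.
  P2: blocked at collider StoreType (neither it nor any descendant is in the conditioning set).
  P3: open — no interior node is in the conditioning set.
{} does not satisfy the backdoor criterion.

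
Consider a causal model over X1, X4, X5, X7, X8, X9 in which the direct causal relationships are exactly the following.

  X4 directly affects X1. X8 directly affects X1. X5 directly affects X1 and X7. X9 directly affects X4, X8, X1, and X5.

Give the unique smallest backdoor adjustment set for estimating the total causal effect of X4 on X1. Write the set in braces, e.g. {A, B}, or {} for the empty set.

Variables eligible for adjustment (non-descendants of X4, excluding X4 and X1): {X5, X7, X8, X9}.
Backdoor paths from X4 to X1:
  P1: X4 <- X9 -> X8 -> X1
  P2: X4 <- X9 -> X5 -> X1
  P3: X4 <- X9 -> X1
The empty set is not sufficient: P1 (X4 <- X9 -> X8 -> X1) has no collider blocking it and no conditioned non-collider, so it is open.
Try {X9}:
  P1: blocked at fork node X9 ∈ conditioning set.
  P2: blocked at fork node X9 ∈ conditioning set.
  P3: blocked at fork node X9 ∈ conditioning set.
{X9} contains no descendant of X4 and blocks every backdoor path.
No other singleton works — e.g. {X8} leaves P2 open — so {X9} is the unique smallest valid adjustment set.

{X9}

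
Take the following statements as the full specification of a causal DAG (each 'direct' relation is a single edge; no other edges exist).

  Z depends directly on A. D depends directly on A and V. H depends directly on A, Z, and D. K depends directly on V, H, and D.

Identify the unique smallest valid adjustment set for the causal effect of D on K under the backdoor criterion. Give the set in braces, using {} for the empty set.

{A, V}

Variables eligible for adjustment (non-descendants of D, excluding D and K): {A, V, Z}.
Backdoor paths from D to K:
  P1: D <- A -> Z -> H -> K
  P2: D <- A -> H -> K
  P3: D <- V -> K
The empty set is not sufficient: P1 (D <- A -> Z -> H -> K) has no collider blocking it and no conditioned non-collider, so it is open.
Try {A, V}:
  P1: blocked at fork node A ∈ conditioning set.
  P2: blocked at fork node A ∈ conditioning set.
  P3: blocked at fork node V ∈ conditioning set.
{A, V} contains no descendant of D and blocks every backdoor path.
Every element of {A, V} is needed (dropping A leaves P1 open; dropping V leaves P3 open), so no proper subset is valid.
Among all size-2 subsets of the eligible variables, only {A, V} blocks every backdoor path, so it is the unique smallest valid adjustment set.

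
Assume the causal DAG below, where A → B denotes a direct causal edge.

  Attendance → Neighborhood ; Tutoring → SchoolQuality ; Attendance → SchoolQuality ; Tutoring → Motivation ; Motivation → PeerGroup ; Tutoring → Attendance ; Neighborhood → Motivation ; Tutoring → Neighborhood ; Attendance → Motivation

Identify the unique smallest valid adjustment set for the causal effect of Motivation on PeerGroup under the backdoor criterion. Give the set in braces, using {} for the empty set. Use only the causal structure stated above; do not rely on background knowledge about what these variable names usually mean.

{}

Variables eligible for adjustment (non-descendants of Motivation, excluding Motivation and PeerGroup): {Attendance, Neighborhood, SchoolQuality, Tutoring}.
Backdoor paths from Motivation to PeerGroup:
  (none)
With no backdoor paths the empty set already satisfies the criterion, and it is trivially minimal.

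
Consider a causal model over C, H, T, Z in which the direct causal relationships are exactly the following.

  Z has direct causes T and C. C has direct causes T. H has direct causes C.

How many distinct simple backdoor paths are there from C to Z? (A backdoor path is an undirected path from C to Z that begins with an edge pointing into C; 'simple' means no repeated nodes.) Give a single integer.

A backdoor path from C to Z is any simple undirected path whose first edge points into C (i.e. leaves C via a parent).
Parents of C: {T}.
Enumerating:
  P1: C <- T -> Z
That exhausts the simple backdoor paths. Count: 1.

1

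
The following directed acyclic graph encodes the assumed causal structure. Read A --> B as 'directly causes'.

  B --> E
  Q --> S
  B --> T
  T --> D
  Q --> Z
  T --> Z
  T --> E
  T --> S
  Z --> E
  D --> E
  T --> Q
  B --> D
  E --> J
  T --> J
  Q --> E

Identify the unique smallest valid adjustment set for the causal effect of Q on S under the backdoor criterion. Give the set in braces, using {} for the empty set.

Variables eligible for adjustment (non-descendants of Q, excluding Q and S): {B, D, T}.
Backdoor paths from Q to S:
  P1: Q <- T -> S
The empty set is not sufficient: P1 (Q <- T -> S) has no collider blocking it and no conditioned non-collider, so it is open.
Try {T}:
  P1: blocked at fork node T ∈ conditioning set.
{T} contains no descendant of Q and blocks every backdoor path.
No other singleton works — e.g. {B} leaves P1 open — so {T} is the unique smallest valid adjustment set.

{T}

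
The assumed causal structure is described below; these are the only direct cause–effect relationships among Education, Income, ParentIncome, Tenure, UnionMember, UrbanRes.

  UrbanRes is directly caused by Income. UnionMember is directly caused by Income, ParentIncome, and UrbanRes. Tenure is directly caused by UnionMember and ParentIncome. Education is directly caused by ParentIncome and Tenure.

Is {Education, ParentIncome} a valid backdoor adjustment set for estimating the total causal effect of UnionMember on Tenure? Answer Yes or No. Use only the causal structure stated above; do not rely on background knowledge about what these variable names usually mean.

Backdoor paths from UnionMember to Tenure (paths whose first edge points into UnionMember):
  P1: UnionMember <- ParentIncome -> Tenure
  P2: UnionMember <- ParentIncome -> Education <- Tenure
Condition 1 (no descendant of UnionMember in the set): FAILS — Education is a descendant of UnionMember.
Condition 2 (every backdoor path blocked by {Education, ParentIncome}):
  P1: blocked at fork node ParentIncome ∈ conditioning set.
  P2: blocked at fork node ParentIncome ∈ conditioning set.
{Education, ParentIncome} does not satisfy the backdoor criterion.

No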